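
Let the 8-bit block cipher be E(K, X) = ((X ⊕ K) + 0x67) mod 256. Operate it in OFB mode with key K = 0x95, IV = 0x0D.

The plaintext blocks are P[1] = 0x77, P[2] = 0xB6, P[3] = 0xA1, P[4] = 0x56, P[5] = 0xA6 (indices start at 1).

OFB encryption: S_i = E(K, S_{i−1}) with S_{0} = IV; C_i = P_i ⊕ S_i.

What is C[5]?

C[5] = 0x31

C[1]: S = E(K, 0x0D) = 0xFF; 0x77 ⊕ 0xFF = 0x88.
C[2]: S = E(K, 0xFF) = 0xD1; 0xB6 ⊕ 0xD1 = 0x67.
C[3]: S = E(K, 0xD1) = 0xAB; 0xA1 ⊕ 0xAB = 0x0A.
C[4]: S = E(K, 0xAB) = 0xA5; 0x56 ⊕ 0xA5 = 0xF3.
C[5]: S = E(K, 0xA5) = 0x97; 0xA6 ⊕ 0x97 = 0x31.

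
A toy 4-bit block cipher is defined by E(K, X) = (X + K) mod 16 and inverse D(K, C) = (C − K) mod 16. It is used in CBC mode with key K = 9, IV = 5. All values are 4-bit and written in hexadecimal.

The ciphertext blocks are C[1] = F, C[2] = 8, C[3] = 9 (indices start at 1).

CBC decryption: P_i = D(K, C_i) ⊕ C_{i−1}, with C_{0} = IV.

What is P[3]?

P[3]: D(K, 9) = 0; 0 ⊕ 8 = 8.

P[3] = 8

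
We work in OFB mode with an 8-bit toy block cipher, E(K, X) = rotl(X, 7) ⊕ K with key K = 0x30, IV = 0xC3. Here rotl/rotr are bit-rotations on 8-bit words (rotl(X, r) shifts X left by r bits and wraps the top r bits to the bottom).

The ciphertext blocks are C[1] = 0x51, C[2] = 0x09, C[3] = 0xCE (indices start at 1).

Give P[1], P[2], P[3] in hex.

OFB decryption: S_i = E(K, S_{i−1}) with S_{0} = IV; P_i = C_i ⊕ S_i.
P[1]: S = E(K, 0xC3) = 0xD1; 0x51 ⊕ 0xD1 = 0x80.
P[2]: S = E(K, 0xD1) = 0xD8; 0x09 ⊕ 0xD8 = 0xD1.
P[3]: S = E(K, 0xD8) = 0x5C; 0xCE ⊕ 0x5C = 0x92.

P[1] = 0x80, P[2] = 0xD1, P[3] = 0x92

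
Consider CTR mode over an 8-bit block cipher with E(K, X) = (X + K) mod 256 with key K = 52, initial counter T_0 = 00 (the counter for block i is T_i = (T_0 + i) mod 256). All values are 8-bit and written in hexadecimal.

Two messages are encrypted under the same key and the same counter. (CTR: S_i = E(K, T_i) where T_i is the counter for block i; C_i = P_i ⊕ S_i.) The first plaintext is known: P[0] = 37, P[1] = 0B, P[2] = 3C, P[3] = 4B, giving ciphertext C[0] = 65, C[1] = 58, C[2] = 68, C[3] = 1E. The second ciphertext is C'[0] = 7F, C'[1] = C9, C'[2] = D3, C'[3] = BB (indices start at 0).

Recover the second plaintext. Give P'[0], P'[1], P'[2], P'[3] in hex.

In CTR with a reused counter, both messages share the same keystream S_i, so C_i ⊕ C'_i = P_i ⊕ P'_i and thus P'_i = P_i ⊕ C_i ⊕ C'_i.
P'[0]: 37 ⊕ 65 ⊕ 7F = 2D.
P'[1]: 0B ⊕ 58 ⊕ C9 = 9A.
P'[2]: 3C ⊕ 68 ⊕ D3 = 87.
P'[3]: 4B ⊕ 1E ⊕ BB = EE.

P'[0] = 2D, P'[1] = 9A, P'[2] = 87, P'[3] = EE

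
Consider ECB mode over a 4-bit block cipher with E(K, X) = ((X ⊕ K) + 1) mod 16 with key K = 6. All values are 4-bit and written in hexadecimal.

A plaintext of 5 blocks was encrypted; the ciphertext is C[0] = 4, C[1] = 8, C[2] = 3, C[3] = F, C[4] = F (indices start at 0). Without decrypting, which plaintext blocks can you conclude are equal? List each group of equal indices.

ECB encrypts each block independently with the same key, so equal ciphertext blocks imply equal plaintext blocks.
C[3] = C[4] = F, so P[3] = P[4].

P[3] = P[4]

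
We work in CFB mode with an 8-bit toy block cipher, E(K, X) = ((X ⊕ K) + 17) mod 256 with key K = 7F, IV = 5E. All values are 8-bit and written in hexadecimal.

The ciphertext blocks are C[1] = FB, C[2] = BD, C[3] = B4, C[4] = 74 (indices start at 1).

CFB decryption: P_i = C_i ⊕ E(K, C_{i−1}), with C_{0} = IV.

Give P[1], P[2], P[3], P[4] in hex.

P[1]: E(K, 5E) = 38; FB ⊕ 38 = C3.
P[2]: E(K, FB) = 9B; BD ⊕ 9B = 26.
P[3]: E(K, BD) = D9; B4 ⊕ D9 = 6D.
P[4]: E(K, B4) = E2; 74 ⊕ E2 = 96.

P[1] = C3, P[2] = 26, P[3] = 6D, P[4] = 96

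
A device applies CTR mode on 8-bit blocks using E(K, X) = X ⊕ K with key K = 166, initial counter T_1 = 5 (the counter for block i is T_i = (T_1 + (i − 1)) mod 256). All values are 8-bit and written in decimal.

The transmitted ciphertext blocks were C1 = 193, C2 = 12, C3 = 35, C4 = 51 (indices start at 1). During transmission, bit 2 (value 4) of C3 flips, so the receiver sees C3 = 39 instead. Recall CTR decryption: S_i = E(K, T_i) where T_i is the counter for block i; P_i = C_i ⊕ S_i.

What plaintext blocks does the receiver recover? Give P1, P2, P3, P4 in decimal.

P1 = 98, P2 = 172, P3 = 134, P4 = 157

Only C3 changed, to 39. In CTR, a change in C_i flips the same bit in P_i only; the keystream is unaffected. Decrypting the received ciphertext:
P1: T = 5, S = E(K, T) = 163; 193 ⊕ 163 = 98.
P2: T = 6, S = E(K, T) = 160; 12 ⊕ 160 = 172.
P3: T = 7, S = E(K, T) = 161; 39 ⊕ 161 = 134.
P4: T = 8, S = E(K, T) = 174; 51 ⊕ 174 = 157.
Blocks that differ from the original plaintext: P3.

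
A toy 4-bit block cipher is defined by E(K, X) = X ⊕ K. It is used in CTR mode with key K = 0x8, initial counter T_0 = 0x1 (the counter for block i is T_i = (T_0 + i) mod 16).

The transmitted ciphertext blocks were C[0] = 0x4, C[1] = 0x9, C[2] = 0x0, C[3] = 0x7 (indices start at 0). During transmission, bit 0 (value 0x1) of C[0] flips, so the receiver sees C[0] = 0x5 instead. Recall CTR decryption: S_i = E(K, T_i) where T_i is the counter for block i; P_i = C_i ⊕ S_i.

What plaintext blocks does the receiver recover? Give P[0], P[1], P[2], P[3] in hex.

Only C[0] changed, to 0x5. In CTR, a change in C_i flips the same bit in P_i only; the keystream is unaffected. Decrypting the received ciphertext:
P[0]: T = 0x1, S = E(K, T) = 0x9; 0x5 ⊕ 0x9 = 0xC.
P[1]: T = 0x2, S = E(K, T) = 0xA; 0x9 ⊕ 0xA = 0x3.
P[2]: T = 0x3, S = E(K, T) = 0xB; 0x0 ⊕ 0xB = 0xB.
P[3]: T = 0x4, S = E(K, T) = 0xC; 0x7 ⊕ 0xC = 0xB.
Blocks that differ from the original plaintext: P[0].

P[0] = 0xC, P[1] = 0x3, P[2] = 0xB, P[3] = 0xB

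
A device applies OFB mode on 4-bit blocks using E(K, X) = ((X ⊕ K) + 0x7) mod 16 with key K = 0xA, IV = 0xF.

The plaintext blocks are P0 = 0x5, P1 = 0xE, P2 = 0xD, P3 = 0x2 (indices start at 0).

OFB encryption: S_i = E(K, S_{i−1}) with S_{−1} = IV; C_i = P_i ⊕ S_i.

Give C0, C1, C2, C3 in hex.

C0 = 0x9, C1 = 0x3, C2 = 0x3, C3 = 0x9

C0: S = E(K, 0xF) = 0xC; 0x5 ⊕ 0xC = 0x9.
C1: S = E(K, 0xC) = 0xD; 0xE ⊕ 0xD = 0x3.
C2: S = E(K, 0xD) = 0xE; 0xD ⊕ 0xE = 0x3.
C3: S = E(K, 0xE) = 0xB; 0x2 ⊕ 0xB = 0x9.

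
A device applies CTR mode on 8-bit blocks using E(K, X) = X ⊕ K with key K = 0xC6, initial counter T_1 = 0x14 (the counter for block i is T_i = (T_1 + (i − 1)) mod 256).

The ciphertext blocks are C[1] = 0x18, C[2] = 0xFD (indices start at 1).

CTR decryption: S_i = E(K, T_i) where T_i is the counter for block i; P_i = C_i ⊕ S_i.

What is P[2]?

P[2]: T = 0x15, S = E(K, T) = 0xD3; 0xFD ⊕ 0xD3 = 0x2E.

P[2] = 0x2E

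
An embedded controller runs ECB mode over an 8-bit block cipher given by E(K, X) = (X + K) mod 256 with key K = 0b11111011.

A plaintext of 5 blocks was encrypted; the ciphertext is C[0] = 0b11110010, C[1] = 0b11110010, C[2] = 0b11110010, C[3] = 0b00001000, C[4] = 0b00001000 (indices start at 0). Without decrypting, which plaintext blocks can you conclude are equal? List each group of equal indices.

P[0] = P[1] = P[2]; P[3] = P[4]

ECB encrypts each block independently with the same key, so equal ciphertext blocks imply equal plaintext blocks.
C[0] = C[1] = C[2] = 0b11110010, so P[0] = P[1] = P[2].
C[3] = C[4] = 0b00001000, so P[3] = P[4].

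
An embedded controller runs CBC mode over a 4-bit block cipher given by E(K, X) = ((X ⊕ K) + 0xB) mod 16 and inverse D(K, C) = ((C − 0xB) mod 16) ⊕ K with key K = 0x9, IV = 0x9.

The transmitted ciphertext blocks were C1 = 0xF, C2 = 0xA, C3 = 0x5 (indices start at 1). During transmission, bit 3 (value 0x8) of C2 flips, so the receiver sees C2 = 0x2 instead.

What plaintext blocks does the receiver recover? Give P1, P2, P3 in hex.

P1 = 0x4, P2 = 0x1, P3 = 0x1

CBC decryption: P_i = D(K, C_i) ⊕ C_{i−1}, with C_{0} = IV.
Only C2 changed, to 0x2. In CBC, a change in C_i garbles P_i and flips the same bit in P_{i+1}. Decrypting the received ciphertext:
P1: D(K, 0xF) = 0xD; 0xD ⊕ 0x9 = 0x4.
P2: D(K, 0x2) = 0xE; 0xE ⊕ 0xF = 0x1.
P3: D(K, 0x5) = 0x3; 0x3 ⊕ 0x2 = 0x1.
Blocks that differ from the original plaintext: P2, P3.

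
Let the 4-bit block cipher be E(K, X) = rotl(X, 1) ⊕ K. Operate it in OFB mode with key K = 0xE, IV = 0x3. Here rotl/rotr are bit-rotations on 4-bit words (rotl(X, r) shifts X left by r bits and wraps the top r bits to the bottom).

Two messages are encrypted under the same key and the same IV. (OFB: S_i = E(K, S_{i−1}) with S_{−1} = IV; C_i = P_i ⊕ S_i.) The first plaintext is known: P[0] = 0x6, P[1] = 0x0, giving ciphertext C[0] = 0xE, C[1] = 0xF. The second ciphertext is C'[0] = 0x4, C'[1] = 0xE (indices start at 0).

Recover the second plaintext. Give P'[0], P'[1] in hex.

In OFB with a reused IV, both messages share the same keystream S_i, so C_i ⊕ C'_i = P_i ⊕ P'_i and thus P'_i = P_i ⊕ C_i ⊕ C'_i.
P'[0]: 0x6 ⊕ 0xE ⊕ 0x4 = 0xC.
P'[1]: 0x0 ⊕ 0xF ⊕ 0xE = 0x1.

P'[0] = 0xC, P'[1] = 0x1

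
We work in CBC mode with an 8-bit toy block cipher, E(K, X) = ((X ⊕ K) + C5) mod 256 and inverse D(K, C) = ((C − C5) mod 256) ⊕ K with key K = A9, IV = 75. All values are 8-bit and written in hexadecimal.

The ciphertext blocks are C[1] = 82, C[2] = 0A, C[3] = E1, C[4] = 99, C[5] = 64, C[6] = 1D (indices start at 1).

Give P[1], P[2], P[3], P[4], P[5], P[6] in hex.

CBC decryption: P_i = D(K, C_i) ⊕ C_{i−1}, with C_{0} = IV.
P[1]: D(K, 82) = 14; 14 ⊕ 75 = 61.
P[2]: D(K, 0A) = EC; EC ⊕ 82 = 6E.
P[3]: D(K, E1) = B5; B5 ⊕ 0A = BF.
P[4]: D(K, 99) = 7D; 7D ⊕ E1 = 9C.
P[5]: D(K, 64) = 36; 36 ⊕ 99 = AF.
P[6]: D(K, 1D) = F1; F1 ⊕ 64 = 95.

P[1] = 61, P[2] = 6E, P[3] = BF, P[4] = 9C, P[5] = AF, P[6] = 95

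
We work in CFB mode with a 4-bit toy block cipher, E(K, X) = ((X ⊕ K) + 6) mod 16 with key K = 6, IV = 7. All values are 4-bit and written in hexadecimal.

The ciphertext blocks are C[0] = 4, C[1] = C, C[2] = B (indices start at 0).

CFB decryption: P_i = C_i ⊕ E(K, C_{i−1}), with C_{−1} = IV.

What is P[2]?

P[2] = B

P[2]: E(K, C) = 0; B ⊕ 0 = B.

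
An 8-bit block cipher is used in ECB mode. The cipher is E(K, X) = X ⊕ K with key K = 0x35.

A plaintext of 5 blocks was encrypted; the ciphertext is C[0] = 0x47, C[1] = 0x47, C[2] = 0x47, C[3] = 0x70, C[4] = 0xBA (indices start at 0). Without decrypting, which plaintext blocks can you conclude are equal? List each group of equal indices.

ECB encrypts each block independently with the same key, so equal ciphertext blocks imply equal plaintext blocks.
C[0] = C[1] = C[2] = 0x47, so P[0] = P[1] = P[2].

P[0] = P[1] = P[2]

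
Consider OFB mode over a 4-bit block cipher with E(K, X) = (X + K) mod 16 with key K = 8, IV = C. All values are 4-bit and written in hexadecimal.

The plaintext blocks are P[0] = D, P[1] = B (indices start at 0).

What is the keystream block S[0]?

4

OFB encryption: S_i = E(K, S_{i−1}) with S_{−1} = IV; C_i = P_i ⊕ S_i.
C[0]: S = E(K, C) = 4; D ⊕ 4 = 9.
So S[0] = 4.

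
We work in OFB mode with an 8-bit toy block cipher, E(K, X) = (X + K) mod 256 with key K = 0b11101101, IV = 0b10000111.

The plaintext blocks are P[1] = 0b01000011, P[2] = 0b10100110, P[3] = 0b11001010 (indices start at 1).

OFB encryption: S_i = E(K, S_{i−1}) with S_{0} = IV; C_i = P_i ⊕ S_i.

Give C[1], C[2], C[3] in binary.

C[1]: S = E(K, 0b10000111) = 0b01110100; 0b01000011 ⊕ 0b01110100 = 0b00110111.
C[2]: S = E(K, 0b01110100) = 0b01100001; 0b10100110 ⊕ 0b01100001 = 0b11000111.
C[3]: S = E(K, 0b01100001) = 0b01001110; 0b11001010 ⊕ 0b01001110 = 0b10000100.

C[1] = 0b00110111, C[2] = 0b11000111, C[3] = 0b10000100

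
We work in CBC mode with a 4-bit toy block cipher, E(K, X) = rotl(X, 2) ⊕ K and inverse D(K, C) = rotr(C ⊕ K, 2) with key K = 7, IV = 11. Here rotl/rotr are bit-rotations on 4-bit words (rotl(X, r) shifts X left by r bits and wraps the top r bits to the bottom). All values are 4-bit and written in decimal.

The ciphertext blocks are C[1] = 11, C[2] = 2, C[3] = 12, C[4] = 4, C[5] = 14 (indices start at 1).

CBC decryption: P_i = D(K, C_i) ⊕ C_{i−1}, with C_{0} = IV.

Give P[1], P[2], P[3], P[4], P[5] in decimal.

P[1]: D(K, 11) = 3; 3 ⊕ 11 = 8.
P[2]: D(K, 2) = 5; 5 ⊕ 11 = 14.
P[3]: D(K, 12) = 14; 14 ⊕ 2 = 12.
P[4]: D(K, 4) = 12; 12 ⊕ 12 = 0.
P[5]: D(K, 14) = 6; 6 ⊕ 4 = 2.

P[1] = 8, P[2] = 14, P[3] = 12, P[4] = 0, P[5] = 2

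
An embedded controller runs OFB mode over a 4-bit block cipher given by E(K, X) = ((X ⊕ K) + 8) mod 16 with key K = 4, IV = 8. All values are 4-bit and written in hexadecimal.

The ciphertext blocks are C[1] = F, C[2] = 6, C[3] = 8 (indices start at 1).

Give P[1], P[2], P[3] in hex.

OFB decryption: S_i = E(K, S_{i−1}) with S_{0} = IV; P_i = C_i ⊕ S_i.
P[1]: S = E(K, 8) = 4; F ⊕ 4 = B.
P[2]: S = E(K, 4) = 8; 6 ⊕ 8 = E.
P[3]: S = E(K, 8) = 4; 8 ⊕ 4 = C.

P[1] = B, P[2] = E, P[3] = C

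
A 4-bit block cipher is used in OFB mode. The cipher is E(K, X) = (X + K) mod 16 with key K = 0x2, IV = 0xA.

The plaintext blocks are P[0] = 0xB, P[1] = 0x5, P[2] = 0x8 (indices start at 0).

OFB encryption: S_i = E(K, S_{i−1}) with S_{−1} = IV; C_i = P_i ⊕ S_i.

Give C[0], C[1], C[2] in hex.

C[0]: S = E(K, 0xA) = 0xC; 0xB ⊕ 0xC = 0x7.
C[1]: S = E(K, 0xC) = 0xE; 0x5 ⊕ 0xE = 0xB.
C[2]: S = E(K, 0xE) = 0x0; 0x8 ⊕ 0x0 = 0x8.

C[0] = 0x7, C[1] = 0xB, C[2] = 0x8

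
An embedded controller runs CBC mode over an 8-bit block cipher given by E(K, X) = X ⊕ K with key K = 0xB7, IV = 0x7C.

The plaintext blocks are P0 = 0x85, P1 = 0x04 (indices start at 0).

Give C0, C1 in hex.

C0 = 0x4E, C1 = 0xFD

CBC encryption: C_i = E(K, P_i ⊕ C_{i−1}), with C_{−1} = IV.
C0: P0 ⊕ 0x7C = 0xF9; E(K, 0xF9) = 0x4E.
C1: P1 ⊕ 0x4E = 0x4A; E(K, 0x4A) = 0xFD.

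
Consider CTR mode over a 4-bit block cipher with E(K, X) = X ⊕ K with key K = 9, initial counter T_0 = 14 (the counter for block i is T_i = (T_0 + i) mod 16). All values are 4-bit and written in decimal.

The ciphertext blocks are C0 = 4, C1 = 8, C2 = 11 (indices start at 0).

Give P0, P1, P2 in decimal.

CTR decryption: S_i = E(K, T_i) where T_i is the counter for block i; P_i = C_i ⊕ S_i.
P0: T = 14, S = E(K, T) = 7; 4 ⊕ 7 = 3.
P1: T = 15, S = E(K, T) = 6; 8 ⊕ 6 = 14.
P2: T = 0, S = E(K, T) = 9; 11 ⊕ 9 = 2.

P0 = 3, P1 = 14, P2 = 2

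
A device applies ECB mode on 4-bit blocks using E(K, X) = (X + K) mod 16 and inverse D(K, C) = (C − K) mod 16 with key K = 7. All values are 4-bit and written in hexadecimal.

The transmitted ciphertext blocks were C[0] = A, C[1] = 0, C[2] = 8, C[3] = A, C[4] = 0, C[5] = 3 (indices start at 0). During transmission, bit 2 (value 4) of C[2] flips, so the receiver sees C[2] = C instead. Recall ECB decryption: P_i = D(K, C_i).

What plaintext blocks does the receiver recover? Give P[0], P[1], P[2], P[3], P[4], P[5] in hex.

Only C[2] changed, to C. In ECB, a change in C_i affects only P_i. Decrypting the received ciphertext:
P[0]: D(K, A) = 3.
P[1]: D(K, 0) = 9.
P[2]: D(K, C) = 5.
P[3]: D(K, A) = 3.
P[4]: D(K, 0) = 9.
P[5]: D(K, 3) = C.
Blocks that differ from the original plaintext: P[2].

P[0] = 3, P[1] = 9, P[2] = 5, P[3] = 3, P[4] = 9, P[5] = C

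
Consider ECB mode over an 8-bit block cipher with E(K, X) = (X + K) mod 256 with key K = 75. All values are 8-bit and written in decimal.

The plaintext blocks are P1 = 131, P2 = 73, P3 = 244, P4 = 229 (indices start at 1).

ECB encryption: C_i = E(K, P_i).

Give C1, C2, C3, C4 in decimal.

C1 = 206, C2 = 148, C3 = 63, C4 = 48

C1: E(K, 131) = 206.
C2: E(K, 73) = 148.
C3: E(K, 244) = 63.
C4: E(K, 229) = 48.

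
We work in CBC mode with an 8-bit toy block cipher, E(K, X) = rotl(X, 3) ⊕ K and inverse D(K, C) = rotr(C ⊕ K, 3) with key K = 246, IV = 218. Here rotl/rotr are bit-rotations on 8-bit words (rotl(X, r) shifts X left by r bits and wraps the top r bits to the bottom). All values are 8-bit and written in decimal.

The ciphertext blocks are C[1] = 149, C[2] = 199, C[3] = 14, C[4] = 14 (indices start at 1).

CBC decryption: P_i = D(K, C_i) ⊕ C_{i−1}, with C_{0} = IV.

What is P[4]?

P[4] = 17

P[4]: D(K, 14) = 31; 31 ⊕ 14 = 17.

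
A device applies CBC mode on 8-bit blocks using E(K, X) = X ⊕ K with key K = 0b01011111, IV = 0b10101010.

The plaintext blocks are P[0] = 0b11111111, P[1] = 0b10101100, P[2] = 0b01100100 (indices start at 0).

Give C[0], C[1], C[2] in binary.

CBC encryption: C_i = E(K, P_i ⊕ C_{i−1}), with C_{−1} = IV.
C[0]: P[0] ⊕ 0b10101010 = 0b01010101; E(K, 0b01010101) = 0b00001010.
C[1]: P[1] ⊕ 0b00001010 = 0b10100110; E(K, 0b10100110) = 0b11111001.
C[2]: P[2] ⊕ 0b11111001 = 0b10011101; E(K, 0b10011101) = 0b11000010.

C[0] = 0b00001010, C[1] = 0b11111001, C[2] = 0b11000010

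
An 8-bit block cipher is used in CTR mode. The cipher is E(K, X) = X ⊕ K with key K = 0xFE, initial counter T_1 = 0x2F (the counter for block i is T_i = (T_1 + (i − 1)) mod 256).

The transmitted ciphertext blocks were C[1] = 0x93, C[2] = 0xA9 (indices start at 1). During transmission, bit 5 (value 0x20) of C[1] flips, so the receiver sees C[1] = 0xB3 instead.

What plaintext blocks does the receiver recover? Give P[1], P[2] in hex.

P[1] = 0x62, P[2] = 0x67

CTR decryption: S_i = E(K, T_i) where T_i is the counter for block i; P_i = C_i ⊕ S_i.
Only C[1] changed, to 0xB3. In CTR, a change in C_i flips the same bit in P_i only; the keystream is unaffected. Decrypting the received ciphertext:
P[1]: T = 0x2F, S = E(K, T) = 0xD1; 0xB3 ⊕ 0xD1 = 0x62.
P[2]: T = 0x30, S = E(K, T) = 0xCE; 0xA9 ⊕ 0xCE = 0x67.
Blocks that differ from the original plaintext: P[1].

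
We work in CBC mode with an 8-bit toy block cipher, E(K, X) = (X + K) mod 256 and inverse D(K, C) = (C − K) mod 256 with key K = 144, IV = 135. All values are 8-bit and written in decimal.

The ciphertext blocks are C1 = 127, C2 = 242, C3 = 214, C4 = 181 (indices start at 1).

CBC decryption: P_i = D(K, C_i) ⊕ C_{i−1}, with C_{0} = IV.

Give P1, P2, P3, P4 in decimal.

P1 = 104, P2 = 29, P3 = 180, P4 = 243

P1: D(K, 127) = 239; 239 ⊕ 135 = 104.
P2: D(K, 242) = 98; 98 ⊕ 127 = 29.
P3: D(K, 214) = 70; 70 ⊕ 242 = 180.
P4: D(K, 181) = 37; 37 ⊕ 214 = 243.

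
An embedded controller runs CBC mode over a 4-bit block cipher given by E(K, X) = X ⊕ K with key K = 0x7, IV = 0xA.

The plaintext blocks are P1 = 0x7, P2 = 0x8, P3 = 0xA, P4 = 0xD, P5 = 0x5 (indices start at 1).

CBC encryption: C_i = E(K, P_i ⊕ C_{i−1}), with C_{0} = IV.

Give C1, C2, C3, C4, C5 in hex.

C1 = 0xA, C2 = 0x5, C3 = 0x8, C4 = 0x2, C5 = 0x0

C1: P1 ⊕ 0xA = 0xD; E(K, 0xD) = 0xA.
C2: P2 ⊕ 0xA = 0x2; E(K, 0x2) = 0x5.
C3: P3 ⊕ 0x5 = 0xF; E(K, 0xF) = 0x8.
C4: P4 ⊕ 0x8 = 0x5; E(K, 0x5) = 0x2.
C5: P5 ⊕ 0x2 = 0x7; E(K, 0x7) = 0x0.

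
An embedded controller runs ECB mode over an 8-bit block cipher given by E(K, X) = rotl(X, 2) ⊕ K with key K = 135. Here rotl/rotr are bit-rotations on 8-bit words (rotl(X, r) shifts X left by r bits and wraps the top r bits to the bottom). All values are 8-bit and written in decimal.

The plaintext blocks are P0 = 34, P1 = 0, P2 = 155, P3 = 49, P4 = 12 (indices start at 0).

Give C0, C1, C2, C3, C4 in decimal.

ECB encryption: C_i = E(K, P_i).
C0: E(K, 34) = 15.
C1: E(K, 0) = 135.
C2: E(K, 155) = 233.
C3: E(K, 49) = 67.
C4: E(K, 12) = 183.

C0 = 15, C1 = 135, C2 = 233, C3 = 67, C4 = 183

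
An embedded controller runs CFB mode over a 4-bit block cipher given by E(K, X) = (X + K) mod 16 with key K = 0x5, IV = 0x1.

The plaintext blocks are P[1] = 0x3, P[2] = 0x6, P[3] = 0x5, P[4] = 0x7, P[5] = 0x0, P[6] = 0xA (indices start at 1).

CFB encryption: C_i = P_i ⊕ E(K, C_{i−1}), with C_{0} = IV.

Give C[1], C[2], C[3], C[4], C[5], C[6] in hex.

C[1] = 0x5, C[2] = 0xC, C[3] = 0x4, C[4] = 0xE, C[5] = 0x3, C[6] = 0x2

C[1]: E(K, 0x1) = 0x6; 0x3 ⊕ 0x6 = 0x5.
C[2]: E(K, 0x5) = 0xA; 0x6 ⊕ 0xA = 0xC.
C[3]: E(K, 0xC) = 0x1; 0x5 ⊕ 0x1 = 0x4.
C[4]: E(K, 0x4) = 0x9; 0x7 ⊕ 0x9 = 0xE.
C[5]: E(K, 0xE) = 0x3; 0x0 ⊕ 0x3 = 0x3.
C[6]: E(K, 0x3) = 0x8; 0xA ⊕ 0x8 = 0x2.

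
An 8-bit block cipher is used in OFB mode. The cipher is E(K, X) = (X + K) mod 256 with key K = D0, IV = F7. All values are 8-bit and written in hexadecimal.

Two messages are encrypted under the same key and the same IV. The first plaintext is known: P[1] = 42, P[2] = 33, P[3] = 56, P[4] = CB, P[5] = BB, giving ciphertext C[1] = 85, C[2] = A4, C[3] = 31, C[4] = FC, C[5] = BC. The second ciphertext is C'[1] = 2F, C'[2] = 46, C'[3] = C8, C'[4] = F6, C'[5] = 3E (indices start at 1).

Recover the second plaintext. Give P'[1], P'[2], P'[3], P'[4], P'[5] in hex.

P'[1] = E8, P'[2] = D1, P'[3] = AF, P'[4] = C1, P'[5] = 39

In OFB with a reused IV, both messages share the same keystream S_i, so C_i ⊕ C'_i = P_i ⊕ P'_i and thus P'_i = P_i ⊕ C_i ⊕ C'_i.
P'[1]: 42 ⊕ 85 ⊕ 2F = E8.
P'[2]: 33 ⊕ A4 ⊕ 46 = D1.
P'[3]: 56 ⊕ 31 ⊕ C8 = AF.
P'[4]: CB ⊕ FC ⊕ F6 = C1.
P'[5]: BB ⊕ BC ⊕ 3E = 39.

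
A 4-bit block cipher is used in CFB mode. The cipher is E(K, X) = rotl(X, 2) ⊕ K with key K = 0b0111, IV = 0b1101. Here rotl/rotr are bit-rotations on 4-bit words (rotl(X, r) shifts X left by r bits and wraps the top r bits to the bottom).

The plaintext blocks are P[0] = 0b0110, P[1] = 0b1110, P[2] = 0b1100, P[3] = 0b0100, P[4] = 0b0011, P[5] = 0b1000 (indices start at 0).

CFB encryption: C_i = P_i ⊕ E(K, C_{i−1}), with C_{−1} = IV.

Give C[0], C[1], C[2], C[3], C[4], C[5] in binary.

C[0]: E(K, 0b1101) = 0b0000; 0b0110 ⊕ 0b0000 = 0b0110.
C[1]: E(K, 0b0110) = 0b1110; 0b1110 ⊕ 0b1110 = 0b0000.
C[2]: E(K, 0b0000) = 0b0111; 0b1100 ⊕ 0b0111 = 0b1011.
C[3]: E(K, 0b1011) = 0b1001; 0b0100 ⊕ 0b1001 = 0b1101.
C[4]: E(K, 0b1101) = 0b0000; 0b0011 ⊕ 0b0000 = 0b0011.
C[5]: E(K, 0b0011) = 0b1011; 0b1000 ⊕ 0b1011 = 0b0011.

C[0] = 0b0110, C[1] = 0b0000, C[2] = 0b1011, C[3] = 0b1101, C[4] = 0b0011, C[5] = 0b0011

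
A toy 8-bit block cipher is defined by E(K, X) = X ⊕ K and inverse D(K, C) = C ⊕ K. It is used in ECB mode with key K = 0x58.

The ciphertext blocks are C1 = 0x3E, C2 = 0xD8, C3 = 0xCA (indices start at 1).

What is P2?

ECB decryption: P_i = D(K, C_i).
P2: D(K, 0xD8) = 0x80.

P2 = 0x80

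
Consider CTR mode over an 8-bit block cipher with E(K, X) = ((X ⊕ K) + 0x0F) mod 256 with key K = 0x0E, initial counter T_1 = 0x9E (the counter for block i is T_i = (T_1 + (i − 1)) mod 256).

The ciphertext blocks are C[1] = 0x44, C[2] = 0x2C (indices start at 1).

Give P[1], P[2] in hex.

P[1] = 0xDB, P[2] = 0x8C

CTR decryption: S_i = E(K, T_i) where T_i is the counter for block i; P_i = C_i ⊕ S_i.
P[1]: T = 0x9E, S = E(K, T) = 0x9F; 0x44 ⊕ 0x9F = 0xDB.
P[2]: T = 0x9F, S = E(K, T) = 0xA0; 0x2C ⊕ 0xA0 = 0x8C.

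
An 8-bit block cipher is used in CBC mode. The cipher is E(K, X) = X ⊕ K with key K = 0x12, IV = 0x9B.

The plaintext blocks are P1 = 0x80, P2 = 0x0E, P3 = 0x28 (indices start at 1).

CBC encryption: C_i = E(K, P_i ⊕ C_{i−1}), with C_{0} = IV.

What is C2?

C2 = 0x15

C1: P1 ⊕ 0x9B = 0x1B; E(K, 0x1B) = 0x09.
C2: P2 ⊕ 0x09 = 0x07; E(K, 0x07) = 0x15.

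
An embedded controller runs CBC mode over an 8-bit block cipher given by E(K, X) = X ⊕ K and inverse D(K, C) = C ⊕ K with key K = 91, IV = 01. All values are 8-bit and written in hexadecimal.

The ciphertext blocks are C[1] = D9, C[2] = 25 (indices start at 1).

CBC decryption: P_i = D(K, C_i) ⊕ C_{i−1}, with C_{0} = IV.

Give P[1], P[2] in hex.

P[1] = 49, P[2] = 6D

P[1]: D(K, D9) = 48; 48 ⊕ 01 = 49.
P[2]: D(K, 25) = B4; B4 ⊕ D9 = 6D.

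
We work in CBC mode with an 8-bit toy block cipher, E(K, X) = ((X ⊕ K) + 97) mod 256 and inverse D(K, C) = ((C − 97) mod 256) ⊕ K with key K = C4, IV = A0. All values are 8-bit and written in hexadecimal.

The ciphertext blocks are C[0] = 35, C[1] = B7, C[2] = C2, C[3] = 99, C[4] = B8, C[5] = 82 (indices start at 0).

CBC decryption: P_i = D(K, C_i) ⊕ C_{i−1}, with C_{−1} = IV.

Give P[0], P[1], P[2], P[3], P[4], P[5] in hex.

P[0]: D(K, 35) = 5A; 5A ⊕ A0 = FA.
P[1]: D(K, B7) = E4; E4 ⊕ 35 = D1.
P[2]: D(K, C2) = EF; EF ⊕ B7 = 58.
P[3]: D(K, 99) = C6; C6 ⊕ C2 = 04.
P[4]: D(K, B8) = E5; E5 ⊕ 99 = 7C.
P[5]: D(K, 82) = 2F; 2F ⊕ B8 = 97.

P[0] = FA, P[1] = D1, P[2] = 58, P[3] = 04, P[4] = 7C, P[5] = 97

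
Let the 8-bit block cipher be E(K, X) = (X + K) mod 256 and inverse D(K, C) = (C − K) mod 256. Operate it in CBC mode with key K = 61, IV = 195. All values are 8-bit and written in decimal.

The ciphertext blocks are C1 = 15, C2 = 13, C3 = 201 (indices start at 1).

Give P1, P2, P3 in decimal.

P1 = 17, P2 = 223, P3 = 129

CBC decryption: P_i = D(K, C_i) ⊕ C_{i−1}, with C_{0} = IV.
P1: D(K, 15) = 210; 210 ⊕ 195 = 17.
P2: D(K, 13) = 208; 208 ⊕ 15 = 223.
P3: D(K, 201) = 140; 140 ⊕ 13 = 129.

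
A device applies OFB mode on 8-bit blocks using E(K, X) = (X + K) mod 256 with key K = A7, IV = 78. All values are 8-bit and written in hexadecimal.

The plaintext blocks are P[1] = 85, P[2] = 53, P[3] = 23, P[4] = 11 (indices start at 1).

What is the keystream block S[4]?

14

OFB encryption: S_i = E(K, S_{i−1}) with S_{0} = IV; C_i = P_i ⊕ S_i.
C[1]: S = E(K, 78) = 1F; 85 ⊕ 1F = 9A.
C[2]: S = E(K, 1F) = C6; 53 ⊕ C6 = 95.
C[3]: S = E(K, C6) = 6D; 23 ⊕ 6D = 4E.
C[4]: S = E(K, 6D) = 14; 11 ⊕ 14 = 05.
So S[4] = 14.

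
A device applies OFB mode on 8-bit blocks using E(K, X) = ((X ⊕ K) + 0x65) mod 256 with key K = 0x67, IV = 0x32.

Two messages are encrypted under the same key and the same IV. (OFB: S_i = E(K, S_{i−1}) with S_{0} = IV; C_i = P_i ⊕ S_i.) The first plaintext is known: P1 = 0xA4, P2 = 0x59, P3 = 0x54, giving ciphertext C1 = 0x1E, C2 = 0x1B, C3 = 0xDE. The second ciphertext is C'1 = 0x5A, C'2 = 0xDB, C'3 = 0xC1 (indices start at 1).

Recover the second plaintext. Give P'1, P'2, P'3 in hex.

In OFB with a reused IV, both messages share the same keystream S_i, so C_i ⊕ C'_i = P_i ⊕ P'_i and thus P'_i = P_i ⊕ C_i ⊕ C'_i.
P'1: 0xA4 ⊕ 0x1E ⊕ 0x5A = 0xE0.
P'2: 0x59 ⊕ 0x1B ⊕ 0xDB = 0x99.
P'3: 0x54 ⊕ 0xDE ⊕ 0xC1 = 0x4B.

P'1 = 0xE0, P'2 = 0x99, P'3 = 0x4B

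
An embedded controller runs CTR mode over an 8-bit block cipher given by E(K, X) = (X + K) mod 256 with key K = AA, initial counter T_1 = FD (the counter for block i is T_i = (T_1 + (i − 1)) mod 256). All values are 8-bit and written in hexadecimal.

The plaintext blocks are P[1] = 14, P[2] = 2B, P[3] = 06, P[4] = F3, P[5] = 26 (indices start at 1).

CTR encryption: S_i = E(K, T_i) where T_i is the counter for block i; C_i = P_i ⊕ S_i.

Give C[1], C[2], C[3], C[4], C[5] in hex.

C[1]: T = FD, S = E(K, T) = A7; 14 ⊕ A7 = B3.
C[2]: T = FE, S = E(K, T) = A8; 2B ⊕ A8 = 83.
C[3]: T = FF, S = E(K, T) = A9; 06 ⊕ A9 = AF.
C[4]: T = 00, S = E(K, T) = AA; F3 ⊕ AA = 59.
C[5]: T = 01, S = E(K, T) = AB; 26 ⊕ AB = 8D.

C[1] = B3, C[2] = 83, C[3] = AF, C[4] = 59, C[5] = 8D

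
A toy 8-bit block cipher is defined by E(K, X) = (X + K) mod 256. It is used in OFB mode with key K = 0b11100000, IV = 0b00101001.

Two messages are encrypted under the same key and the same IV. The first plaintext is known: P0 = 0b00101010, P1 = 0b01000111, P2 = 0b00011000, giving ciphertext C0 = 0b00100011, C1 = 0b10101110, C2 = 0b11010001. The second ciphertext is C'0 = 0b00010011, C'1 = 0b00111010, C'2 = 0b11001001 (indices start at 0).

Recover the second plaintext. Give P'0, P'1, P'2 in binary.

In OFB with a reused IV, both messages share the same keystream S_i, so C_i ⊕ C'_i = P_i ⊕ P'_i and thus P'_i = P_i ⊕ C_i ⊕ C'_i.
P'0: 0b00101010 ⊕ 0b00100011 ⊕ 0b00010011 = 0b00011010.
P'1: 0b01000111 ⊕ 0b10101110 ⊕ 0b00111010 = 0b11010011.
P'2: 0b00011000 ⊕ 0b11010001 ⊕ 0b11001001 = 0b00000000.

P'0 = 0b00011010, P'1 = 0b11010011, P'2 = 0b00000000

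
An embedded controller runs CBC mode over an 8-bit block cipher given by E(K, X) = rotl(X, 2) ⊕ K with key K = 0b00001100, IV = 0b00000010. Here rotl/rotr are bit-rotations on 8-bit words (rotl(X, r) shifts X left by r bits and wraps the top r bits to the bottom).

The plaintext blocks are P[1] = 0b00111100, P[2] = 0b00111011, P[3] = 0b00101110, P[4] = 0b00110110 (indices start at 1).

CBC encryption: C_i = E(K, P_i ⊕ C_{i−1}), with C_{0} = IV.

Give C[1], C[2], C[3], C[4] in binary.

C[1] = 0b11110100, C[2] = 0b00110011, C[3] = 0b01111000, C[4] = 0b00110101

C[1]: P[1] ⊕ 0b00000010 = 0b00111110; E(K, 0b00111110) = 0b11110100.
C[2]: P[2] ⊕ 0b11110100 = 0b11001111; E(K, 0b11001111) = 0b00110011.
C[3]: P[3] ⊕ 0b00110011 = 0b00011101; E(K, 0b00011101) = 0b01111000.
C[4]: P[4] ⊕ 0b01111000 = 0b01001110; E(K, 0b01001110) = 0b00110101.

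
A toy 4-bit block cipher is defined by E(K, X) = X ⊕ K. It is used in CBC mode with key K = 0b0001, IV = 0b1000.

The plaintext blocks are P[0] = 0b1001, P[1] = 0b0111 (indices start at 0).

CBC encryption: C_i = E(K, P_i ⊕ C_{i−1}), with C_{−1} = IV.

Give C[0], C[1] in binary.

C[0]: P[0] ⊕ 0b1000 = 0b0001; E(K, 0b0001) = 0b0000.
C[1]: P[1] ⊕ 0b0000 = 0b0111; E(K, 0b0111) = 0b0110.

C[0] = 0b0000, C[1] = 0b0110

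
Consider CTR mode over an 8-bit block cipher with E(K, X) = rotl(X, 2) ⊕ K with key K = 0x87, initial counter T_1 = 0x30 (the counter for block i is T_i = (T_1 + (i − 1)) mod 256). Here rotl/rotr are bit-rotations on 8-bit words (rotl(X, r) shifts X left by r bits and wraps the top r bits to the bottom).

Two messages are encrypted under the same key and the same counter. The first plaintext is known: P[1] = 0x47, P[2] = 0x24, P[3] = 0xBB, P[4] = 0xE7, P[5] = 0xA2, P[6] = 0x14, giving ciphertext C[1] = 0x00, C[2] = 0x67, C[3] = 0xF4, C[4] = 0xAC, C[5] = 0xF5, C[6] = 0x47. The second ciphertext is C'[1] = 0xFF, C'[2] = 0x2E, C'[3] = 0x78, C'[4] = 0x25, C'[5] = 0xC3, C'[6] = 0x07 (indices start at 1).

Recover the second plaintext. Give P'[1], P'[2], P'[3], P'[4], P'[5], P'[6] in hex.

In CTR with a reused counter, both messages share the same keystream S_i, so C_i ⊕ C'_i = P_i ⊕ P'_i and thus P'_i = P_i ⊕ C_i ⊕ C'_i.
P'[1]: 0x47 ⊕ 0x00 ⊕ 0xFF = 0xB8.
P'[2]: 0x24 ⊕ 0x67 ⊕ 0x2E = 0x6D.
P'[3]: 0xBB ⊕ 0xF4 ⊕ 0x78 = 0x37.
P'[4]: 0xE7 ⊕ 0xAC ⊕ 0x25 = 0x6E.
P'[5]: 0xA2 ⊕ 0xF5 ⊕ 0xC3 = 0x94.
P'[6]: 0x14 ⊕ 0x47 ⊕ 0x07 = 0x54.

P'[1] = 0xB8, P'[2] = 0x6D, P'[3] = 0x37, P'[4] = 0x6E, P'[5] = 0x94, P'[6] = 0x54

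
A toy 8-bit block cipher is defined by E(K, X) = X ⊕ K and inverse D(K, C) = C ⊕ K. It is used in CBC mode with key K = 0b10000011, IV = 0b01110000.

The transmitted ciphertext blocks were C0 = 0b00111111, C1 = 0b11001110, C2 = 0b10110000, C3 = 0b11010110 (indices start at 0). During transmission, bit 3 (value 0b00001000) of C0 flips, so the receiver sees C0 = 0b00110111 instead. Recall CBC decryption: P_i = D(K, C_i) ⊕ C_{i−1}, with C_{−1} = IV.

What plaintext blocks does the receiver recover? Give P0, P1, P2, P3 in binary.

Only C0 changed, to 0b00110111. In CBC, a change in C_i garbles P_i and flips the same bit in P_{i+1}. Decrypting the received ciphertext:
P0: D(K, 0b00110111) = 0b10110100; 0b10110100 ⊕ 0b01110000 = 0b11000100.
P1: D(K, 0b11001110) = 0b01001101; 0b01001101 ⊕ 0b00110111 = 0b01111010.
P2: D(K, 0b10110000) = 0b00110011; 0b00110011 ⊕ 0b11001110 = 0b11111101.
P3: D(K, 0b11010110) = 0b01010101; 0b01010101 ⊕ 0b10110000 = 0b11100101.
Blocks that differ from the original plaintext: P0, P1.

P0 = 0b11000100, P1 = 0b01111010, P2 = 0b11111101, P3 = 0b11100101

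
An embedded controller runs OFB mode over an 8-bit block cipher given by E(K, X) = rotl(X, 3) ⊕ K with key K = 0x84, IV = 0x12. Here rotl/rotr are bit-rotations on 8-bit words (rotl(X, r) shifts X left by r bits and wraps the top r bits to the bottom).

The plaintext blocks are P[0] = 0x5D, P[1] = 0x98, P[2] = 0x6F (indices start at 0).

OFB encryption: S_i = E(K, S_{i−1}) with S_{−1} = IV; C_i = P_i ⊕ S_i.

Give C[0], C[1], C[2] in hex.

C[0]: S = E(K, 0x12) = 0x14; 0x5D ⊕ 0x14 = 0x49.
C[1]: S = E(K, 0x14) = 0x24; 0x98 ⊕ 0x24 = 0xBC.
C[2]: S = E(K, 0x24) = 0xA5; 0x6F ⊕ 0xA5 = 0xCA.

C[0] = 0x49, C[1] = 0xBC, C[2] = 0xCA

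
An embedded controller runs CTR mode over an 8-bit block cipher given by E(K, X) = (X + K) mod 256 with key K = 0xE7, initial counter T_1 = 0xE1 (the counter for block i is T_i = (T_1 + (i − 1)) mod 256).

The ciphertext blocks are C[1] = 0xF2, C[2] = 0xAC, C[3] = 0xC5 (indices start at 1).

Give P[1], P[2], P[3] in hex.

P[1] = 0x3A, P[2] = 0x65, P[3] = 0x0F

CTR decryption: S_i = E(K, T_i) where T_i is the counter for block i; P_i = C_i ⊕ S_i.
P[1]: T = 0xE1, S = E(K, T) = 0xC8; 0xF2 ⊕ 0xC8 = 0x3A.
P[2]: T = 0xE2, S = E(K, T) = 0xC9; 0xAC ⊕ 0xC9 = 0x65.
P[3]: T = 0xE3, S = E(K, T) = 0xCA; 0xC5 ⊕ 0xCA = 0x0F.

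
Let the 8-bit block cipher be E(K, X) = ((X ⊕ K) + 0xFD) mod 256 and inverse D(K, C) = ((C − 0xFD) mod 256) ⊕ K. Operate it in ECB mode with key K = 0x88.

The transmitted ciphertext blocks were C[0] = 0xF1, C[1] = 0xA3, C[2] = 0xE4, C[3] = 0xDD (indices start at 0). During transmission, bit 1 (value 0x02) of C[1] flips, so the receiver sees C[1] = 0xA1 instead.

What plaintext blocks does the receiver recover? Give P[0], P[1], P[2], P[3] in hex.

P[0] = 0x7C, P[1] = 0x2C, P[2] = 0x6F, P[3] = 0x68

ECB decryption: P_i = D(K, C_i).
Only C[1] changed, to 0xA1. In ECB, a change in C_i affects only P_i. Decrypting the received ciphertext:
P[0]: D(K, 0xF1) = 0x7C.
P[1]: D(K, 0xA1) = 0x2C.
P[2]: D(K, 0xE4) = 0x6F.
P[3]: D(K, 0xDD) = 0x68.
Blocks that differ from the original plaintext: P[1].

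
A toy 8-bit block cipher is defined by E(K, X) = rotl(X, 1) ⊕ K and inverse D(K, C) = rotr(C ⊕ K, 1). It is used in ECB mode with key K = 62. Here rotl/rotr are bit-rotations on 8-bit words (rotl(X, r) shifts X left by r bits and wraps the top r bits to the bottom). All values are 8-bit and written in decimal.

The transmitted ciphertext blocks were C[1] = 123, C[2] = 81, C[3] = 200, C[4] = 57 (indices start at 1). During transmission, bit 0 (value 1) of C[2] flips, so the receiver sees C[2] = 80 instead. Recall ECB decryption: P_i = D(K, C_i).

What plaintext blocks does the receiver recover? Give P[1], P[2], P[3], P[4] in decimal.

P[1] = 162, P[2] = 55, P[3] = 123, P[4] = 131

Only C[2] changed, to 80. In ECB, a change in C_i affects only P_i. Decrypting the received ciphertext:
P[1]: D(K, 123) = 162.
P[2]: D(K, 80) = 55.
P[3]: D(K, 200) = 123.
P[4]: D(K, 57) = 131.
Blocks that differ from the original plaintext: P[2].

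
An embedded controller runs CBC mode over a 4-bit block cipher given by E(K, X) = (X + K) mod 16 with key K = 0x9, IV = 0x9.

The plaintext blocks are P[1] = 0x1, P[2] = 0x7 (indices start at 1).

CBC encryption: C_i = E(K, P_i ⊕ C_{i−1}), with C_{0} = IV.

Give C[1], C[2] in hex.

C[1]: P[1] ⊕ 0x9 = 0x8; E(K, 0x8) = 0x1.
C[2]: P[2] ⊕ 0x1 = 0x6; E(K, 0x6) = 0xF.

C[1] = 0x1, C[2] = 0xF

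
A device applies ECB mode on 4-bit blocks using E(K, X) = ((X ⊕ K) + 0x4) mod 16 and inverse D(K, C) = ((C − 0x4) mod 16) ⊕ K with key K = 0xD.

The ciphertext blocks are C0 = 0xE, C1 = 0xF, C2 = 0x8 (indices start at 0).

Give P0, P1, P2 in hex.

P0 = 0x7, P1 = 0x6, P2 = 0x9

ECB decryption: P_i = D(K, C_i).
P0: D(K, 0xE) = 0x7.
P1: D(K, 0xF) = 0x6.
P2: D(K, 0x8) = 0x9.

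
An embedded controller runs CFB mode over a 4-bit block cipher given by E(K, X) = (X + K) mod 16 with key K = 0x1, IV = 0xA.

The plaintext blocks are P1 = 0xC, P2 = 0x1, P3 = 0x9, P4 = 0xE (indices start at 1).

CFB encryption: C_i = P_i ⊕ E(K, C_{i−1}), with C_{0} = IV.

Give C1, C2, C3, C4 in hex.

C1 = 0x7, C2 = 0x9, C3 = 0x3, C4 = 0xA

C1: E(K, 0xA) = 0xB; 0xC ⊕ 0xB = 0x7.
C2: E(K, 0x7) = 0x8; 0x1 ⊕ 0x8 = 0x9.
C3: E(K, 0x9) = 0xA; 0x9 ⊕ 0xA = 0x3.
C4: E(K, 0x3) = 0x4; 0xE ⊕ 0x4 = 0xA.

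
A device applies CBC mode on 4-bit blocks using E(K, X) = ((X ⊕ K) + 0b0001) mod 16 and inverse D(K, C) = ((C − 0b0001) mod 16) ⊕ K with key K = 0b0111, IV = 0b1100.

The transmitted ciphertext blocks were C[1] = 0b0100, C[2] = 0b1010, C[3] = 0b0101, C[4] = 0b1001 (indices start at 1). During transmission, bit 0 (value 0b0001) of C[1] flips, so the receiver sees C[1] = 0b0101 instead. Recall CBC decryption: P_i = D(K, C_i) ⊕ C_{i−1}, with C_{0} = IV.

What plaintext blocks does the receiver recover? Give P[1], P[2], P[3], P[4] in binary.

P[1] = 0b1111, P[2] = 0b1011, P[3] = 0b1001, P[4] = 0b1010

Only C[1] changed, to 0b0101. In CBC, a change in C_i garbles P_i and flips the same bit in P_{i+1}. Decrypting the received ciphertext:
P[1]: D(K, 0b0101) = 0b0011; 0b0011 ⊕ 0b1100 = 0b1111.
P[2]: D(K, 0b1010) = 0b1110; 0b1110 ⊕ 0b0101 = 0b1011.
P[3]: D(K, 0b0101) = 0b0011; 0b0011 ⊕ 0b1010 = 0b1001.
P[4]: D(K, 0b1001) = 0b1111; 0b1111 ⊕ 0b0101 = 0b1010.
Blocks that differ from the original plaintext: P[1], P[2].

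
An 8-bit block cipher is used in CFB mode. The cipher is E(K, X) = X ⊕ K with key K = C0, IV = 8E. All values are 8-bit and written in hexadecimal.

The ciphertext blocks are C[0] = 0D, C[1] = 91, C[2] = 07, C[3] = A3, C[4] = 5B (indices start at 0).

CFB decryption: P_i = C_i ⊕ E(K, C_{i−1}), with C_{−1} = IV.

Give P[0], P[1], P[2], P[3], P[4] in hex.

P[0] = 43, P[1] = 5C, P[2] = 56, P[3] = 64, P[4] = 38

P[0]: E(K, 8E) = 4E; 0D ⊕ 4E = 43.
P[1]: E(K, 0D) = CD; 91 ⊕ CD = 5C.
P[2]: E(K, 91) = 51; 07 ⊕ 51 = 56.
P[3]: E(K, 07) = C7; A3 ⊕ C7 = 64.
P[4]: E(K, A3) = 63; 5B ⊕ 63 = 38.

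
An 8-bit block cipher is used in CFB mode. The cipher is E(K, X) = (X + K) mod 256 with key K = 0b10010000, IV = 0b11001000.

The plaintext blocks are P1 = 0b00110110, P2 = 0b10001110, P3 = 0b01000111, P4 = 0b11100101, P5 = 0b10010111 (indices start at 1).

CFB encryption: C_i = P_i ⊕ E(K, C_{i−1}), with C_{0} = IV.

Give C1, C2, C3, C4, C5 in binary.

C1: E(K, 0b11001000) = 0b01011000; 0b00110110 ⊕ 0b01011000 = 0b01101110.
C2: E(K, 0b01101110) = 0b11111110; 0b10001110 ⊕ 0b11111110 = 0b01110000.
C3: E(K, 0b01110000) = 0b00000000; 0b01000111 ⊕ 0b00000000 = 0b01000111.
C4: E(K, 0b01000111) = 0b11010111; 0b11100101 ⊕ 0b11010111 = 0b00110010.
C5: E(K, 0b00110010) = 0b11000010; 0b10010111 ⊕ 0b11000010 = 0b01010101.

C1 = 0b01101110, C2 = 0b01110000, C3 = 0b01000111, C4 = 0b00110010, C5 = 0b01010101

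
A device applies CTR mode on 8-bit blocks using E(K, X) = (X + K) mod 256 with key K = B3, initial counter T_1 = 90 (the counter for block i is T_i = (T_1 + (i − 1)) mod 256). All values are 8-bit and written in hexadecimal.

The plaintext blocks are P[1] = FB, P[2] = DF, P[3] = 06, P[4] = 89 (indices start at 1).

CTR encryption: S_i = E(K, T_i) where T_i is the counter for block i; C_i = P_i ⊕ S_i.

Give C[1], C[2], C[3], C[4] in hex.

C[1]: T = 90, S = E(K, T) = 43; FB ⊕ 43 = B8.
C[2]: T = 91, S = E(K, T) = 44; DF ⊕ 44 = 9B.
C[3]: T = 92, S = E(K, T) = 45; 06 ⊕ 45 = 43.
C[4]: T = 93, S = E(K, T) = 46; 89 ⊕ 46 = CF.

C[1] = B8, C[2] = 9B, C[3] = 43, C[4] = CF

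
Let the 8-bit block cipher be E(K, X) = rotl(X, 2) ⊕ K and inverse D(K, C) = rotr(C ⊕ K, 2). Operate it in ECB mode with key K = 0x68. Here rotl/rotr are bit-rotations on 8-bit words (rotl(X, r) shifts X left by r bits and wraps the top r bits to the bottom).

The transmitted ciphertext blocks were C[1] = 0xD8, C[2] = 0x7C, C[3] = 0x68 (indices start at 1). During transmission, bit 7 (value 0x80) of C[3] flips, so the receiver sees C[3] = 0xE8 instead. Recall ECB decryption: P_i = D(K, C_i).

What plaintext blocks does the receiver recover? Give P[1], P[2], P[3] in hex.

Only C[3] changed, to 0xE8. In ECB, a change in C_i affects only P_i. Decrypting the received ciphertext:
P[1]: D(K, 0xD8) = 0x2C.
P[2]: D(K, 0x7C) = 0x05.
P[3]: D(K, 0xE8) = 0x20.
Blocks that differ from the original plaintext: P[3].

P[1] = 0x2C, P[2] = 0x05, P[3] = 0x20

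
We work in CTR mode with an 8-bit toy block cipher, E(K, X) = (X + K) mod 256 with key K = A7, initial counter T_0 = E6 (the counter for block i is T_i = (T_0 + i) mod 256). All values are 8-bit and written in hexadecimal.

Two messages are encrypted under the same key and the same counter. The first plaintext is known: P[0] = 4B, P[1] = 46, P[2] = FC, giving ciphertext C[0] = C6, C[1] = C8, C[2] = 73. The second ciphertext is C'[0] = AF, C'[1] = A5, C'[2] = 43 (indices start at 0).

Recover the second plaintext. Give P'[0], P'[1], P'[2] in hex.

In CTR with a reused counter, both messages share the same keystream S_i, so C_i ⊕ C'_i = P_i ⊕ P'_i and thus P'_i = P_i ⊕ C_i ⊕ C'_i.
P'[0]: 4B ⊕ C6 ⊕ AF = 22.
P'[1]: 46 ⊕ C8 ⊕ A5 = 2B.
P'[2]: FC ⊕ 73 ⊕ 43 = CC.

P'[0] = 22, P'[1] = 2B, P'[2] = CC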